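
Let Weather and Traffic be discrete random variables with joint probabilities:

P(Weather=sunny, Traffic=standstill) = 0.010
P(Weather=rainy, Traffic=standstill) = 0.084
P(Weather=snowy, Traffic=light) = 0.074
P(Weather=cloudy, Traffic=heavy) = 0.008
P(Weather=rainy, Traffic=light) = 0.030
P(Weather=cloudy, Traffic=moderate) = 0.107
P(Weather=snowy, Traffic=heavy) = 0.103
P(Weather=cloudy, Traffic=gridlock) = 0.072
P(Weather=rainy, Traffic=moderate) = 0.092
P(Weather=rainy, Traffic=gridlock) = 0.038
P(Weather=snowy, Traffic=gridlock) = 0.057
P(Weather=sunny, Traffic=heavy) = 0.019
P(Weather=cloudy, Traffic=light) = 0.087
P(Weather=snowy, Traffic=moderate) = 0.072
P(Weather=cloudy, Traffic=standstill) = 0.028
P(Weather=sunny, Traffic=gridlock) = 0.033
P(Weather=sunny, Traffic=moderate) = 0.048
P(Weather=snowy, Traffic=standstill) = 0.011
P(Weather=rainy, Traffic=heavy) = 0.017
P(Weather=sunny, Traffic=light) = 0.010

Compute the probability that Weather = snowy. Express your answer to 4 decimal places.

0.3170

P(Weather=snowy) = 0.074 + 0.072 + 0.103 + 0.057 + 0.011 = 0.317.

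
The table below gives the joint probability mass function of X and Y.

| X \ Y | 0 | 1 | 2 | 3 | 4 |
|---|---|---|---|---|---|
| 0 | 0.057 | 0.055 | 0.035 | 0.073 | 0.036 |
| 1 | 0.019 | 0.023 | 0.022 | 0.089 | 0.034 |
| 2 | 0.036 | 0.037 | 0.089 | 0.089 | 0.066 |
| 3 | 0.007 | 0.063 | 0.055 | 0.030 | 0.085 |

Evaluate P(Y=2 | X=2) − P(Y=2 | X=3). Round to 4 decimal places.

P(X=2) = 0.036 + 0.037 + 0.089 + 0.089 + 0.066 = 0.317; P(Y=2 | X=2) = 0.089/0.317 = 0.28076.
P(X=3) = 0.007 + 0.063 + 0.055 + 0.030 + 0.085 = 0.240; P(Y=2 | X=3) = 0.055/0.240 = 0.22917.
Difference = 0.0516.

0.0516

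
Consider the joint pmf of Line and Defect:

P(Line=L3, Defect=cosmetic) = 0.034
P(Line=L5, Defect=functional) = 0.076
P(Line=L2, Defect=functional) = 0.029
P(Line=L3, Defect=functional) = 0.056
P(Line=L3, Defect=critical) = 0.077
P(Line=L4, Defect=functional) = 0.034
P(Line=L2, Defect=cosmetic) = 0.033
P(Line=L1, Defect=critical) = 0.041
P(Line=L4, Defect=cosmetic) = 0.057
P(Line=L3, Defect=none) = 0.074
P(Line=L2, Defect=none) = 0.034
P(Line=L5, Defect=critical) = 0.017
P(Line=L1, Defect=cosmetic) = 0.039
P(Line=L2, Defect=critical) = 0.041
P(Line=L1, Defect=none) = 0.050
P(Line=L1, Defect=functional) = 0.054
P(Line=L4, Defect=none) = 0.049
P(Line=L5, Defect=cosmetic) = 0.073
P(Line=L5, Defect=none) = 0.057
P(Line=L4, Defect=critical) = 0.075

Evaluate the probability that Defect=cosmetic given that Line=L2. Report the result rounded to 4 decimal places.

P(Line=L2) = 0.034 + 0.033 + 0.029 + 0.041 = 0.137.
P(Defect=cosmetic | Line=L2) = 0.033/0.137 = 0.2409.

0.2409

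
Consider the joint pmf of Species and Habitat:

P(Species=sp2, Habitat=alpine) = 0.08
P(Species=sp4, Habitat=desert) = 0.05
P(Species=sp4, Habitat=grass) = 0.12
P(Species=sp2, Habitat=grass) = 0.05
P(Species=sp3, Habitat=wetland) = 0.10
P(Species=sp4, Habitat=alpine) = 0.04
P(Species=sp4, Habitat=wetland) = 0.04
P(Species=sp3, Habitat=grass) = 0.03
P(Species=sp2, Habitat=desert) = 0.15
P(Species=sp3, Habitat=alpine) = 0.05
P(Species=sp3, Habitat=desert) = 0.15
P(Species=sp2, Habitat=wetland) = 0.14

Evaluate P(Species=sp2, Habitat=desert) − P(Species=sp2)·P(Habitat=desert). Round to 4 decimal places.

P(Species=sp2) = 0.05 + 0.14 + 0.15 + 0.08 = 0.42.
P(Habitat=desert) = 0.15 + 0.15 + 0.05 = 0.35.
P(Species=sp2, Habitat=desert) − P(Species=sp2)P(Habitat=desert) = 0.15 − 0.42×0.35 = 0.0030.

0.0030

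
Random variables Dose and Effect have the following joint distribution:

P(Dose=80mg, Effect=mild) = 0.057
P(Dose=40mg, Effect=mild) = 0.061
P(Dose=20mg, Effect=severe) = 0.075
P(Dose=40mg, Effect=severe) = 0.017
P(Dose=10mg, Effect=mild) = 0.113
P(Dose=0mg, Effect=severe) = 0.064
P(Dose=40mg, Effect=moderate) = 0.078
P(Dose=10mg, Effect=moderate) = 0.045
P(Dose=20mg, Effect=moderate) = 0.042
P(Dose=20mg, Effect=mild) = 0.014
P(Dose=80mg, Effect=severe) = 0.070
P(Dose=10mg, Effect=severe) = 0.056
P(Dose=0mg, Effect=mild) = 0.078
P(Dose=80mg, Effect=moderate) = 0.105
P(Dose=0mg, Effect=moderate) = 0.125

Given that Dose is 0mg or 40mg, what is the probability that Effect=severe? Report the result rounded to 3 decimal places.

0.191

P(Dose=0mg) = 0.078 + 0.125 + 0.064 = 0.267.
P(Dose=40mg) = 0.061 + 0.078 + 0.017 = 0.156.
P(Dose ∈ {0mg, 40mg}) = 0.267 + 0.156 = 0.423; P(Effect=severe, Dose ∈ {0mg, 40mg}) = 0.064 + 0.017 = 0.081.
P(Effect=severe | Dose ∈ {0mg, 40mg}) = 0.081/0.423 = 0.191.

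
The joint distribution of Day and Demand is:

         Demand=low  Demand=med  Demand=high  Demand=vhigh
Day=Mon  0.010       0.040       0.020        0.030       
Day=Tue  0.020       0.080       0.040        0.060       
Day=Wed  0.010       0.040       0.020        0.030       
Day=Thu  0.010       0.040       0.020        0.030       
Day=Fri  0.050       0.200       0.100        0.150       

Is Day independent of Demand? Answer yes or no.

Every cell satisfies P(Day,Demand) = P(Day)·P(Demand). For instance P(Day=Fri) = 0.500, P(Demand=low) = 0.100, and 0.500×0.100 = 0.050 matches the joint entry. So Day and Demand are independent.

yes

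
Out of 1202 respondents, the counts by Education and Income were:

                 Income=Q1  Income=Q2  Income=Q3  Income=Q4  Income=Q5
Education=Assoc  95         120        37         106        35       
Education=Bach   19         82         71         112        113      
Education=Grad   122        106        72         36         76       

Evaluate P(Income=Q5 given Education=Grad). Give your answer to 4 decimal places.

0.1845

Total with Education=Grad: 122 + 106 + 72 + 36 + 76 = 412.
P(Income=Q5 | Education=Grad) = 76/412 = 0.1845.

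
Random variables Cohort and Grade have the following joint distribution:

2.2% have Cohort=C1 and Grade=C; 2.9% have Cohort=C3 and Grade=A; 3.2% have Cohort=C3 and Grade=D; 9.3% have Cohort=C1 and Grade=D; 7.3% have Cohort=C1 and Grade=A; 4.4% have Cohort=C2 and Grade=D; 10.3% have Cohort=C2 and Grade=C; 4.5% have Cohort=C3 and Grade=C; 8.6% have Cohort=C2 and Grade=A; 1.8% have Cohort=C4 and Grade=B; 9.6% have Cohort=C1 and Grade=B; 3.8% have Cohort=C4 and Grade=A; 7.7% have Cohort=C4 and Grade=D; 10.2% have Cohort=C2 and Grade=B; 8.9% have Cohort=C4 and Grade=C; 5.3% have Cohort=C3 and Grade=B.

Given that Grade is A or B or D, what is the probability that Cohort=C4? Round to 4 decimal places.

0.1795

P(Grade=A) = 0.073 + 0.086 + 0.029 + 0.038 = 0.226.
P(Grade=B) = 0.096 + 0.102 + 0.053 + 0.018 = 0.269.
P(Grade=D) = 0.093 + 0.044 + 0.032 + 0.077 = 0.246.
P(Grade ∈ {A, B, D}) = 0.226 + 0.269 + 0.246 = 0.741; P(Cohort=C4, Grade ∈ {A, B, D}) = 0.038 + 0.018 + 0.077 = 0.133.
P(Cohort=C4 | Grade ∈ {A, B, D}) = 0.133/0.741 = 0.1795.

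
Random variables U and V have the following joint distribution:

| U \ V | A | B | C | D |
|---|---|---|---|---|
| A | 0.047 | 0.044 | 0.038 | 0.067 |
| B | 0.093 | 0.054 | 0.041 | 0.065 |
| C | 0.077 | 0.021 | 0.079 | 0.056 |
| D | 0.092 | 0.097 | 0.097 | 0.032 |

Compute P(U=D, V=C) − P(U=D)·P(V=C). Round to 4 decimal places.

0.0159

P(U=D) = 0.092 + 0.097 + 0.097 + 0.032 = 0.318.
P(V=C) = 0.038 + 0.041 + 0.079 + 0.097 = 0.255.
P(U=D, V=C) − P(U=D)P(V=C) = 0.097 − 0.318×0.255 = 0.0159.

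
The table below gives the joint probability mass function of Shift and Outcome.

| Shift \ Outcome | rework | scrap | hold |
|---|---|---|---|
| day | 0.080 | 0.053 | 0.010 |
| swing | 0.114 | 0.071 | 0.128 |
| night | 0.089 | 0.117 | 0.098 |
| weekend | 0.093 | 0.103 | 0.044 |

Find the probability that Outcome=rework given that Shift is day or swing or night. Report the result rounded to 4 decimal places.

0.3724

P(Shift=day) = 0.080 + 0.053 + 0.010 = 0.143.
P(Shift=swing) = 0.114 + 0.071 + 0.128 = 0.313.
P(Shift=night) = 0.089 + 0.117 + 0.098 = 0.304.
P(Shift ∈ {day, swing, night}) = 0.143 + 0.313 + 0.304 = 0.760; P(Outcome=rework, Shift ∈ {day, swing, night}) = 0.080 + 0.114 + 0.089 = 0.283.
P(Outcome=rework | Shift ∈ {day, swing, night}) = 0.283/0.760 = 0.3724.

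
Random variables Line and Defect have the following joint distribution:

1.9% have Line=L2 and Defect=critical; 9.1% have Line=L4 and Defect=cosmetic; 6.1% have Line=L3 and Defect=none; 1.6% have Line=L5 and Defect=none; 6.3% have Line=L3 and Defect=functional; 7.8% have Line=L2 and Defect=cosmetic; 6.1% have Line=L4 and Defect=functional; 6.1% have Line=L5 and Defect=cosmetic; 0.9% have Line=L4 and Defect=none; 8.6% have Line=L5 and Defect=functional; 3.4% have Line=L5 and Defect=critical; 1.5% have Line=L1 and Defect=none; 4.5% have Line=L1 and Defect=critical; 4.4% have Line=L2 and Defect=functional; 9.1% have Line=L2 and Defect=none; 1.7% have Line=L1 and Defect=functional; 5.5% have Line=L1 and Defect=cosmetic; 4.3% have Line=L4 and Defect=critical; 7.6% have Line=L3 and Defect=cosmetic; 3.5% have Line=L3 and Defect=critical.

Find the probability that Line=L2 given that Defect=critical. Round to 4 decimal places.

P(Defect=critical) = 0.045 + 0.019 + 0.035 + 0.043 + 0.034 = 0.176.
P(Line=L2 | Defect=critical) = 0.019/0.176 = 0.1080.

0.1080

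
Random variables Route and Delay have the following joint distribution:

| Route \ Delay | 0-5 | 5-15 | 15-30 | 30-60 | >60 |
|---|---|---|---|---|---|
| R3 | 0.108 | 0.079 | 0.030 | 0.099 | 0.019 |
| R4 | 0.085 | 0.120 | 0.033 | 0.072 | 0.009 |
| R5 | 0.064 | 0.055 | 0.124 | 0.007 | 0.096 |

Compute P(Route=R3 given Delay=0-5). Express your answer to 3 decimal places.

P(Delay=0-5) = 0.108 + 0.085 + 0.064 = 0.257.
P(Route=R3 | Delay=0-5) = 0.108/0.257 = 0.420.

0.420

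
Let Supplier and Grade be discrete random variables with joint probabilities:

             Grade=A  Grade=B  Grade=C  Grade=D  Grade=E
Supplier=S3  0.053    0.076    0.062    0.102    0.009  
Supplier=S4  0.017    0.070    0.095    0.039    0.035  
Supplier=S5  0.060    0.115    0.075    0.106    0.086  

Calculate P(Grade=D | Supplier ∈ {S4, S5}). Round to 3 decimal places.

P(Supplier=S4) = 0.017 + 0.070 + 0.095 + 0.039 + 0.035 = 0.256.
P(Supplier=S5) = 0.060 + 0.115 + 0.075 + 0.106 + 0.086 = 0.442.
P(Supplier ∈ {S4, S5}) = 0.256 + 0.442 = 0.698; P(Grade=D, Supplier ∈ {S4, S5}) = 0.039 + 0.106 = 0.145.
P(Grade=D | Supplier ∈ {S4, S5}) = 0.145/0.698 = 0.208.

0.208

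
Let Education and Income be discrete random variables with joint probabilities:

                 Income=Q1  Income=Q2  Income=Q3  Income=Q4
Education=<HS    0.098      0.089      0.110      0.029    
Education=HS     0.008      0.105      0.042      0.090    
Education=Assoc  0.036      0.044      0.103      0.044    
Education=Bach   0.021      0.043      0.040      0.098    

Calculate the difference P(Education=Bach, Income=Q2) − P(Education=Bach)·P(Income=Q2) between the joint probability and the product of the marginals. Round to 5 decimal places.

P(Education=Bach) = 0.021 + 0.043 + 0.040 + 0.098 = 0.202.
P(Income=Q2) = 0.089 + 0.105 + 0.044 + 0.043 = 0.281.
P(Education=Bach, Income=Q2) − P(Education=Bach)P(Income=Q2) = 0.043 − 0.202×0.281 = -0.01376.

-0.01376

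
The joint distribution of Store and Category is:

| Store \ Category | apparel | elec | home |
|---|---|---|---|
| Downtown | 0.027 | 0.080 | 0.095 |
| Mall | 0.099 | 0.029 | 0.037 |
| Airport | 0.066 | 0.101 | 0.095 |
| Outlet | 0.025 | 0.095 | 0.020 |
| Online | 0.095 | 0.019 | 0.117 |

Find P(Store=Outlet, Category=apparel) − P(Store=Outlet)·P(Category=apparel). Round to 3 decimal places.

P(Store=Outlet) = 0.025 + 0.095 + 0.020 = 0.140.
P(Category=apparel) = 0.027 + 0.099 + 0.066 + 0.025 + 0.095 = 0.312.
P(Store=Outlet, Category=apparel) − P(Store=Outlet)P(Category=apparel) = 0.025 − 0.140×0.312 = -0.019.

-0.019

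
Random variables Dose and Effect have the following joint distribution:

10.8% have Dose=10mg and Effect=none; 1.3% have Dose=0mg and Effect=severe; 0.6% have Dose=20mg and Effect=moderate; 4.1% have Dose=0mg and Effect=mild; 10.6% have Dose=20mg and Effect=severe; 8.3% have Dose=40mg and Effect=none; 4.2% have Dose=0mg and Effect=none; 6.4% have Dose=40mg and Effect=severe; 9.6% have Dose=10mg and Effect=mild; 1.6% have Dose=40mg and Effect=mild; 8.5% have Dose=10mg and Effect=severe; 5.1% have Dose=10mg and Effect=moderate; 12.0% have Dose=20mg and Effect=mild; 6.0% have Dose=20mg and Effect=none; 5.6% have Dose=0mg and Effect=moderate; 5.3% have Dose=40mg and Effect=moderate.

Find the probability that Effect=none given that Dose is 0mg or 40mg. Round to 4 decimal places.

0.3397

P(Dose=0mg) = 0.042 + 0.041 + 0.056 + 0.013 = 0.152.
P(Dose=40mg) = 0.083 + 0.016 + 0.053 + 0.064 = 0.216.
P(Dose ∈ {0mg, 40mg}) = 0.152 + 0.216 = 0.368; P(Effect=none, Dose ∈ {0mg, 40mg}) = 0.042 + 0.083 = 0.125.
P(Effect=none | Dose ∈ {0mg, 40mg}) = 0.125/0.368 = 0.3397.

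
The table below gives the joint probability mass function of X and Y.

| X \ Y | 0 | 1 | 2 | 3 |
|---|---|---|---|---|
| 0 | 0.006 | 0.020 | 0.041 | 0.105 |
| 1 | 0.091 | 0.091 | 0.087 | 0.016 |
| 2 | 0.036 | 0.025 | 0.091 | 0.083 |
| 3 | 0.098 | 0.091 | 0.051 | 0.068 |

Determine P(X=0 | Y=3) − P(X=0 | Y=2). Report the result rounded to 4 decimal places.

0.2342

P(Y=3) = 0.105 + 0.016 + 0.083 + 0.068 = 0.272; P(X=0 | Y=3) = 0.105/0.272 = 0.38603.
P(Y=2) = 0.041 + 0.087 + 0.091 + 0.051 = 0.270; P(X=0 | Y=2) = 0.041/0.270 = 0.15185.
Difference = 0.2342.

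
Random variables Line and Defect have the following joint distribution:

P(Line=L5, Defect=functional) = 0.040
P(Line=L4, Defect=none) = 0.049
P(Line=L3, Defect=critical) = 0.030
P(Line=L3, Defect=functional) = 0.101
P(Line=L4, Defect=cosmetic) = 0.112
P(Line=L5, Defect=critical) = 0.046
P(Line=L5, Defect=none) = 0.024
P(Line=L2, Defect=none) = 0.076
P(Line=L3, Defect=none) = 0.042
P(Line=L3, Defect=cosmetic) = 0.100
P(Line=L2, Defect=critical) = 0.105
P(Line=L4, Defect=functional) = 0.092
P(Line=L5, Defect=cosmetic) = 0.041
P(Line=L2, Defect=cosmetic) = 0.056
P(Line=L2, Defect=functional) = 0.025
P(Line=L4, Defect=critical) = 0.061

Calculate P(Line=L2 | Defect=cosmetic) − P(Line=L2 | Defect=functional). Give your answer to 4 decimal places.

P(Defect=cosmetic) = 0.056 + 0.100 + 0.112 + 0.041 = 0.309; P(Line=L2 | Defect=cosmetic) = 0.056/0.309 = 0.18123.
P(Defect=functional) = 0.025 + 0.101 + 0.092 + 0.040 = 0.258; P(Line=L2 | Defect=functional) = 0.025/0.258 = 0.09690.
Difference = 0.0843.

0.0843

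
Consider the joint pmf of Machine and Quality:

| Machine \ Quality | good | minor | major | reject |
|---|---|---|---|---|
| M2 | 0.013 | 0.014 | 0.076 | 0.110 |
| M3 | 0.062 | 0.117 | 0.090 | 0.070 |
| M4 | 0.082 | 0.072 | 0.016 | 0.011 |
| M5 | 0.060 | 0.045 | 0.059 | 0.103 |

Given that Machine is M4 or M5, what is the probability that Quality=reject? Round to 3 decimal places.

P(Machine=M4) = 0.082 + 0.072 + 0.016 + 0.011 = 0.181.
P(Machine=M5) = 0.060 + 0.045 + 0.059 + 0.103 = 0.267.
P(Machine ∈ {M4, M5}) = 0.181 + 0.267 = 0.448; P(Quality=reject, Machine ∈ {M4, M5}) = 0.011 + 0.103 = 0.114.
P(Quality=reject | Machine ∈ {M4, M5}) = 0.114/0.448 = 0.254.

0.254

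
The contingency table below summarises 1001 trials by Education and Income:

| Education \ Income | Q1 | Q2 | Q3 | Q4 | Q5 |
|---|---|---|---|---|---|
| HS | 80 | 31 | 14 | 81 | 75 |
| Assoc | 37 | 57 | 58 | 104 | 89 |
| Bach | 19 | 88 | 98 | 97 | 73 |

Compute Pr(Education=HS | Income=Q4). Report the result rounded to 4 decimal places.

0.2872

Total with Income=Q4: 81 + 104 + 97 = 282.
P(Education=HS | Income=Q4) = 81/282 = 0.2872.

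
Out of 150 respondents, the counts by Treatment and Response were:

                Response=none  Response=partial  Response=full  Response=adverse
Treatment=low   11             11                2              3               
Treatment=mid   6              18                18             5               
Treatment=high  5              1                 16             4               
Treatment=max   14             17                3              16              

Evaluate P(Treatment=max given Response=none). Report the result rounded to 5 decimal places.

Total with Response=none: 11 + 6 + 5 + 14 = 36.
P(Treatment=max | Response=none) = 14/36 = 0.38889.

0.38889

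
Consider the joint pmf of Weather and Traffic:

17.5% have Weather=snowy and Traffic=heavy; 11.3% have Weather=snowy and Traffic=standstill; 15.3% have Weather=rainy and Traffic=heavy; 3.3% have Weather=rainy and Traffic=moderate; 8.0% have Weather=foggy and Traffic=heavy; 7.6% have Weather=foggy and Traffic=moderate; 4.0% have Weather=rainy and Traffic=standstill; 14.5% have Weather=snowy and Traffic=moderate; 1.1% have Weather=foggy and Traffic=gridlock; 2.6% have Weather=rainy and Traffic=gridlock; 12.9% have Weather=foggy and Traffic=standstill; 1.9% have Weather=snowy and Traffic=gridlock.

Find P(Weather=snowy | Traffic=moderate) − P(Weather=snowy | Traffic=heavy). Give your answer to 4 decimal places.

0.1419

P(Traffic=moderate) = 0.033 + 0.145 + 0.076 = 0.254; P(Weather=snowy | Traffic=moderate) = 0.145/0.254 = 0.57087.
P(Traffic=heavy) = 0.153 + 0.175 + 0.080 = 0.408; P(Weather=snowy | Traffic=heavy) = 0.175/0.408 = 0.42892.
Difference = 0.1419.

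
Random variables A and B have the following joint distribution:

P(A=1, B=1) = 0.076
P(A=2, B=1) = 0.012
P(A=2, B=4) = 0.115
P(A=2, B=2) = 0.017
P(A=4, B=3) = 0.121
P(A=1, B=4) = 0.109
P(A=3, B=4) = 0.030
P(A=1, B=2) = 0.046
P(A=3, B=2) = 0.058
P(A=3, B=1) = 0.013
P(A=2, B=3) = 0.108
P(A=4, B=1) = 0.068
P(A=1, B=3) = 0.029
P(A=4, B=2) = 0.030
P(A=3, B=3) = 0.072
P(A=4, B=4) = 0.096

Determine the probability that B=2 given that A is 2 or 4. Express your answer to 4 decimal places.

P(A=2) = 0.012 + 0.017 + 0.108 + 0.115 = 0.252.
P(A=4) = 0.068 + 0.030 + 0.121 + 0.096 = 0.315.
P(A ∈ {2, 4}) = 0.252 + 0.315 = 0.567; P(B=2, A ∈ {2, 4}) = 0.017 + 0.030 = 0.047.
P(B=2 | A ∈ {2, 4}) = 0.047/0.567 = 0.0829.

0.0829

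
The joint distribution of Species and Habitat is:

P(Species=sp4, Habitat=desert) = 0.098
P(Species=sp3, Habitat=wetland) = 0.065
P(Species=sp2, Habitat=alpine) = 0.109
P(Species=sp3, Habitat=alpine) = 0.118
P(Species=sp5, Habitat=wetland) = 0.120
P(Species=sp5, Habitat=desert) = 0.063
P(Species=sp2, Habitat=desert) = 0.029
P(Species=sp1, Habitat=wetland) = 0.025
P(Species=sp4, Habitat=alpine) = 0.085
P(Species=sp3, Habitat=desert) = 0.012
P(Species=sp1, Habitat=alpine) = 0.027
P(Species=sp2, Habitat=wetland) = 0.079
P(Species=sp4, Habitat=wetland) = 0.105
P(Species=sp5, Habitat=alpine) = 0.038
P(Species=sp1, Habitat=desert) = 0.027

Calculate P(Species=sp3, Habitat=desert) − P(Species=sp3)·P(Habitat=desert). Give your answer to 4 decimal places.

-0.0327

P(Species=sp3) = 0.065 + 0.012 + 0.118 = 0.195.
P(Habitat=desert) = 0.027 + 0.029 + 0.012 + 0.098 + 0.063 = 0.229.
P(Species=sp3, Habitat=desert) − P(Species=sp3)P(Habitat=desert) = 0.012 − 0.195×0.229 = -0.0327.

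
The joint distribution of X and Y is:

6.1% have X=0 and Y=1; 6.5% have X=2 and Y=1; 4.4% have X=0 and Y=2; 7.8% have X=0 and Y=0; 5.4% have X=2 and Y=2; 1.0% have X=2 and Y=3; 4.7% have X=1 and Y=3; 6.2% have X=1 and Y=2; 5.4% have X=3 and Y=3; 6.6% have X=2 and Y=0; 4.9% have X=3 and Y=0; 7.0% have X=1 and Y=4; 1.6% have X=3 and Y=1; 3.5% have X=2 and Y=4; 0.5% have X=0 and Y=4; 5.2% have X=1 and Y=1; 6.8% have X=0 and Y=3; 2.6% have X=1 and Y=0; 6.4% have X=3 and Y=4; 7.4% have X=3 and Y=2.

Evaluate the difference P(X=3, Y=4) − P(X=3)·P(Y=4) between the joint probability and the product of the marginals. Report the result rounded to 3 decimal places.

0.019

P(X=3) = 0.049 + 0.016 + 0.074 + 0.054 + 0.064 = 0.257.
P(Y=4) = 0.005 + 0.070 + 0.035 + 0.064 = 0.174.
P(X=3, Y=4) − P(X=3)P(Y=4) = 0.064 − 0.257×0.174 = 0.019.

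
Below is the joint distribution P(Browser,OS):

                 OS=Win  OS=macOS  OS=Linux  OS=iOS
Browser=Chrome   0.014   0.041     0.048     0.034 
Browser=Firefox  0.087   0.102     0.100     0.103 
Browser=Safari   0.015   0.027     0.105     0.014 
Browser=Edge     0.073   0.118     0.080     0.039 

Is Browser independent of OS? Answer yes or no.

P(Browser=Safari) = 0.161 and P(OS=Linux) = 0.333, so their product is 0.05361, but P(Browser=Safari, OS=Linux) = 0.105. Since these differ, Browser and OS are not independent.

no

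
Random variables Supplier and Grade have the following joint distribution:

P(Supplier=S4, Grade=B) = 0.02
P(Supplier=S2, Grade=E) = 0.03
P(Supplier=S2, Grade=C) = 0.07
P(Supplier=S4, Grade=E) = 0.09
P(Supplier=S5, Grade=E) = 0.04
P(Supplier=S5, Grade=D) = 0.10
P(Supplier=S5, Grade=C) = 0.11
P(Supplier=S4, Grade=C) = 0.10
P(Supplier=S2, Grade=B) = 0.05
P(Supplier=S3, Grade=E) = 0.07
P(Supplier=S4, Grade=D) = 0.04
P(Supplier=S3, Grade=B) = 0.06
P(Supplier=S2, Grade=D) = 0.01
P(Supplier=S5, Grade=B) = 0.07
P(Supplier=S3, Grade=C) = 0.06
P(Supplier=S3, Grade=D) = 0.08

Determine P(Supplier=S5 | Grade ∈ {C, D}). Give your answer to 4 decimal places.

0.3684

P(Grade=C) = 0.07 + 0.06 + 0.10 + 0.11 = 0.34.
P(Grade=D) = 0.01 + 0.08 + 0.04 + 0.10 = 0.23.
P(Grade ∈ {C, D}) = 0.34 + 0.23 = 0.57; P(Supplier=S5, Grade ∈ {C, D}) = 0.11 + 0.10 = 0.21.
P(Supplier=S5 | Grade ∈ {C, D}) = 0.21/0.57 = 0.3684.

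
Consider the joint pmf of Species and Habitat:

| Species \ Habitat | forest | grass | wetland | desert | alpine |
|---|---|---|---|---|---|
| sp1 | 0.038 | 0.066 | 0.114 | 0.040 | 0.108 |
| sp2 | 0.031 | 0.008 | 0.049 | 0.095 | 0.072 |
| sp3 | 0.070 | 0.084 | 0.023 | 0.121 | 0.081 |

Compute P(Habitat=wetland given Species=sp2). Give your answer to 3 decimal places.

0.192

P(Species=sp2) = 0.031 + 0.008 + 0.049 + 0.095 + 0.072 = 0.255.
P(Habitat=wetland | Species=sp2) = 0.049/0.255 = 0.192.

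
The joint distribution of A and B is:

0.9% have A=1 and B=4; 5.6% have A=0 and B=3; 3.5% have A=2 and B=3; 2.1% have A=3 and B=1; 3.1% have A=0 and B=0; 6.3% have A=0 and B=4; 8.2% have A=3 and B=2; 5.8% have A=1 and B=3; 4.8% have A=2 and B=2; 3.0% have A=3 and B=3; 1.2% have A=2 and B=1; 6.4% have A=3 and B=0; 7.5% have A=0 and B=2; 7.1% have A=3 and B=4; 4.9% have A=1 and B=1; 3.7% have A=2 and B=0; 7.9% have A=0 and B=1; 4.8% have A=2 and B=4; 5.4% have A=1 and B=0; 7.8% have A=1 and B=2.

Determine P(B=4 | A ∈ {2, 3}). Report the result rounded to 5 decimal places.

P(A=2) = 0.037 + 0.012 + 0.048 + 0.035 + 0.048 = 0.180.
P(A=3) = 0.064 + 0.021 + 0.082 + 0.030 + 0.071 = 0.268.
P(A ∈ {2, 3}) = 0.180 + 0.268 = 0.448; P(B=4, A ∈ {2, 3}) = 0.048 + 0.071 = 0.119.
P(B=4 | A ∈ {2, 3}) = 0.119/0.448 = 0.26563.

0.26563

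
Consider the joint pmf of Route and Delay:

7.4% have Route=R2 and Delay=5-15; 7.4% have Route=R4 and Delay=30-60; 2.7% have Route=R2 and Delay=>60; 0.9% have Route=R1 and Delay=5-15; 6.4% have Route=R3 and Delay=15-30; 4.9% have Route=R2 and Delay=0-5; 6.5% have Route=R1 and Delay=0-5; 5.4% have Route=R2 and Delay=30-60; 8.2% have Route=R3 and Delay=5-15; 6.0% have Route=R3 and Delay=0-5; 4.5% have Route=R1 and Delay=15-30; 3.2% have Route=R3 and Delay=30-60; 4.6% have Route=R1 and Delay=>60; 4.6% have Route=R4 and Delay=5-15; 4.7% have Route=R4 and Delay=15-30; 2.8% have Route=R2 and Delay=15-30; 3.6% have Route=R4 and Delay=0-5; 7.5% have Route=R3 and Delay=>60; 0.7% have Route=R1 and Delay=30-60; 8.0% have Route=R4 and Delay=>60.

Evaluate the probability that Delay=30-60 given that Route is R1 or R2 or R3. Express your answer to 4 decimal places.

0.1297

P(Route=R1) = 0.065 + 0.009 + 0.045 + 0.007 + 0.046 = 0.172.
P(Route=R2) = 0.049 + 0.074 + 0.028 + 0.054 + 0.027 = 0.232.
P(Route=R3) = 0.060 + 0.082 + 0.064 + 0.032 + 0.075 = 0.313.
P(Route ∈ {R1, R2, R3}) = 0.172 + 0.232 + 0.313 = 0.717; P(Delay=30-60, Route ∈ {R1, R2, R3}) = 0.007 + 0.054 + 0.032 = 0.093.
P(Delay=30-60 | Route ∈ {R1, R2, R3}) = 0.093/0.717 = 0.1297.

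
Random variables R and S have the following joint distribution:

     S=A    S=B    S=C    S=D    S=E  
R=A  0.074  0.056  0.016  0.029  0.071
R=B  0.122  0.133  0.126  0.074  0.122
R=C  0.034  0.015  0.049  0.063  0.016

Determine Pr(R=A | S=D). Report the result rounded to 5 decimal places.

P(S=D) = 0.029 + 0.074 + 0.063 = 0.166.
P(R=A | S=D) = 0.029/0.166 = 0.17470.

0.17470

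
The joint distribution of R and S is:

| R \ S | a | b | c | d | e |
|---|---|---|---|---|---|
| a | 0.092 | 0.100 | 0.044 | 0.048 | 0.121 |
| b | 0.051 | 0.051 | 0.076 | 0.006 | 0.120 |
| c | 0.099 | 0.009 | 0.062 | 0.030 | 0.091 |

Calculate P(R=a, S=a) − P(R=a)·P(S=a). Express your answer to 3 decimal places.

-0.006

P(R=a) = 0.092 + 0.100 + 0.044 + 0.048 + 0.121 = 0.405.
P(S=a) = 0.092 + 0.051 + 0.099 = 0.242.
P(R=a, S=a) − P(R=a)P(S=a) = 0.092 − 0.405×0.242 = -0.006.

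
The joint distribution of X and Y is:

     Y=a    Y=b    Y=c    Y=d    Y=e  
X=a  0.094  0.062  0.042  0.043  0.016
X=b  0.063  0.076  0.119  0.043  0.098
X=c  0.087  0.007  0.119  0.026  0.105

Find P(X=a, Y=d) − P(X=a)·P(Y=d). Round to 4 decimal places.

0.0142

P(X=a) = 0.094 + 0.062 + 0.042 + 0.043 + 0.016 = 0.257.
P(Y=d) = 0.043 + 0.043 + 0.026 = 0.112.
P(X=a, Y=d) − P(X=a)P(Y=d) = 0.043 − 0.257×0.112 = 0.0142.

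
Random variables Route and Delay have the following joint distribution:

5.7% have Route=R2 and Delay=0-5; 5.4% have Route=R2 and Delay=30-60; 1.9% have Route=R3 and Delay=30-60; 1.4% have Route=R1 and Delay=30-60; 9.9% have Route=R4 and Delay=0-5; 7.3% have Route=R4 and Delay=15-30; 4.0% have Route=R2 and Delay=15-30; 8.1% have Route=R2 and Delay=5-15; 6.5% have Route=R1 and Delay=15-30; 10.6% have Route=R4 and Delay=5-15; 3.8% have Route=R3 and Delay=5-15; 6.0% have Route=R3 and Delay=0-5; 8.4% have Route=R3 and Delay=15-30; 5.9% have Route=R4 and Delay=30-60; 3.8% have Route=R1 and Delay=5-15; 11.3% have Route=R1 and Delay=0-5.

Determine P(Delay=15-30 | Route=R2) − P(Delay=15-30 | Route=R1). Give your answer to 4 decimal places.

P(Route=R2) = 0.057 + 0.081 + 0.040 + 0.054 = 0.232; P(Delay=15-30 | Route=R2) = 0.040/0.232 = 0.17241.
P(Route=R1) = 0.113 + 0.038 + 0.065 + 0.014 = 0.230; P(Delay=15-30 | Route=R1) = 0.065/0.230 = 0.28261.
Difference = -0.1102.

-0.1102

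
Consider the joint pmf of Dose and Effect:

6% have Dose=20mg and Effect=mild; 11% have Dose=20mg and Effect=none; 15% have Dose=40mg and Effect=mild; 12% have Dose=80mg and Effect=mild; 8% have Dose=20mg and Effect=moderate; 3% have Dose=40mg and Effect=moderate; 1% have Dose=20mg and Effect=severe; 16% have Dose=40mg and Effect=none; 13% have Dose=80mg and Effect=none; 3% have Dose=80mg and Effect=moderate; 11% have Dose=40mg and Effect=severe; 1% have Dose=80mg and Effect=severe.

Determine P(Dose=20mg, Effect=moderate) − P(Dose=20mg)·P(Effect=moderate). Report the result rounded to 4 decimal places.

0.0436

P(Dose=20mg) = 0.11 + 0.06 + 0.08 + 0.01 = 0.26.
P(Effect=moderate) = 0.08 + 0.03 + 0.03 = 0.14.
P(Dose=20mg, Effect=moderate) − P(Dose=20mg)P(Effect=moderate) = 0.08 − 0.26×0.14 = 0.0436.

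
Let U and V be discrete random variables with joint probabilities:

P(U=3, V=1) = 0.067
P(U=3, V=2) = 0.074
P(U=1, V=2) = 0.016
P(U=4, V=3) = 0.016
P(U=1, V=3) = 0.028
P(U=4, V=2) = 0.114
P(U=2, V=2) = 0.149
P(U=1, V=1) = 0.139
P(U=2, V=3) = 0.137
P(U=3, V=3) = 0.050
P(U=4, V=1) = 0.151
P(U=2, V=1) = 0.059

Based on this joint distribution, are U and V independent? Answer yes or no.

P(U=2) = 0.345 and P(V=1) = 0.416, so their product is 0.14352, but P(U=2, V=1) = 0.059. Since these differ, U and V are not independent.

no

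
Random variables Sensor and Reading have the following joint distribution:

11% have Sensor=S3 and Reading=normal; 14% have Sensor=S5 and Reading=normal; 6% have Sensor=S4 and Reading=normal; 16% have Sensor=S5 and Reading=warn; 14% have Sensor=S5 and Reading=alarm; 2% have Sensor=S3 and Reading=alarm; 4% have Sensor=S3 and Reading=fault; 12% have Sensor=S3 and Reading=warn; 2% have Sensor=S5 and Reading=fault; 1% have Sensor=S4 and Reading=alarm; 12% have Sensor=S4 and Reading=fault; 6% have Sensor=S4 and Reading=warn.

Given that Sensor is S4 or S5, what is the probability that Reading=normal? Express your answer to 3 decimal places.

P(Sensor=S4) = 0.06 + 0.06 + 0.01 + 0.12 = 0.25.
P(Sensor=S5) = 0.14 + 0.16 + 0.14 + 0.02 = 0.46.
P(Sensor ∈ {S4, S5}) = 0.25 + 0.46 = 0.71; P(Reading=normal, Sensor ∈ {S4, S5}) = 0.06 + 0.14 = 0.20.
P(Reading=normal | Sensor ∈ {S4, S5}) = 0.20/0.71 = 0.282.

0.282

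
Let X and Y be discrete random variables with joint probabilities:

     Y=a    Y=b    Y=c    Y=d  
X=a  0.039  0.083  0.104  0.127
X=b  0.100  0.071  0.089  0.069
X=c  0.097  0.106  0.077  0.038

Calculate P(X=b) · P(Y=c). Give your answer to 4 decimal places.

P(X=b) = 0.100 + 0.071 + 0.089 + 0.069 = 0.329.
P(Y=c) = 0.104 + 0.089 + 0.077 = 0.270.
Product: 0.329 × 0.270 = 0.0888.

0.0888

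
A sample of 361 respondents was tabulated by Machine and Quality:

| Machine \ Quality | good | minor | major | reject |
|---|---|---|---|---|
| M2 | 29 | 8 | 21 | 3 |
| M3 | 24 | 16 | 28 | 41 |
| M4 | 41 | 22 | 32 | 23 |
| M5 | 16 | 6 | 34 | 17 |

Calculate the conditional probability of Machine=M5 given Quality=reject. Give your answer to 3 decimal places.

Total with Quality=reject: 3 + 41 + 23 + 17 = 84.
P(Machine=M5 | Quality=reject) = 17/84 = 0.202.

0.202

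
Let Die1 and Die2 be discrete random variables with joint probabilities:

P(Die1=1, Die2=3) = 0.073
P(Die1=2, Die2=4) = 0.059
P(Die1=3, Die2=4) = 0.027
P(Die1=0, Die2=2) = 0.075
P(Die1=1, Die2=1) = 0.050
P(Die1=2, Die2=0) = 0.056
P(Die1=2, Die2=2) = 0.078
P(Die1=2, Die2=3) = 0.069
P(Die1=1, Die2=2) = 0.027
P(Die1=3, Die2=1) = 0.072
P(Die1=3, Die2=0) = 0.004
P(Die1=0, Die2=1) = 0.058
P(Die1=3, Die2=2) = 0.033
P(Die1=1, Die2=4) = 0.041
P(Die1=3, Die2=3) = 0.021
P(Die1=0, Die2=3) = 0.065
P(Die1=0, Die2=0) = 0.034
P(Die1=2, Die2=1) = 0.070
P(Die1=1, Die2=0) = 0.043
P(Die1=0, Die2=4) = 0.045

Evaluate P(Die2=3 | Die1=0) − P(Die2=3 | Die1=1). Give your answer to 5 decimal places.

-0.07731

P(Die1=0) = 0.034 + 0.058 + 0.075 + 0.065 + 0.045 = 0.277; P(Die2=3 | Die1=0) = 0.065/0.277 = 0.234657.
P(Die1=1) = 0.043 + 0.050 + 0.027 + 0.073 + 0.041 = 0.234; P(Die2=3 | Die1=1) = 0.073/0.234 = 0.311966.
Difference = -0.07731.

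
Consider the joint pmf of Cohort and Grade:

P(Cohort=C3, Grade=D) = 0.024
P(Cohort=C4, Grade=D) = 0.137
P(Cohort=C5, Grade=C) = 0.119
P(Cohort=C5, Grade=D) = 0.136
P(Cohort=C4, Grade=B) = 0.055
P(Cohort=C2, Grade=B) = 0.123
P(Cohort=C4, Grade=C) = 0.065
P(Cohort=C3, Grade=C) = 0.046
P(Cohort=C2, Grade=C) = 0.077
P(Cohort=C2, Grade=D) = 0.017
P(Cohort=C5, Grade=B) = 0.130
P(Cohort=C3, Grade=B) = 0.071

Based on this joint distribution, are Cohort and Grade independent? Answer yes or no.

P(Cohort=C4) = 0.257 and P(Grade=D) = 0.314, so their product is 0.08070, but P(Cohort=C4, Grade=D) = 0.137. Since these differ, Cohort and Grade are not independent.

no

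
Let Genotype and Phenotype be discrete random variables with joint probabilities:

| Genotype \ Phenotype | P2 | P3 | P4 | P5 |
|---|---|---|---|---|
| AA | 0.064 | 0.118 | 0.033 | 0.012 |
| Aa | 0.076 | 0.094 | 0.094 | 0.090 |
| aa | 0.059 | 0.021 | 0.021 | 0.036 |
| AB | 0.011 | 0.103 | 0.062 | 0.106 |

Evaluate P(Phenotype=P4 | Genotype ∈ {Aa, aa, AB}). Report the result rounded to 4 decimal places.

0.2290

P(Genotype=Aa) = 0.076 + 0.094 + 0.094 + 0.090 = 0.354.
P(Genotype=aa) = 0.059 + 0.021 + 0.021 + 0.036 = 0.137.
P(Genotype=AB) = 0.011 + 0.103 + 0.062 + 0.106 = 0.282.
P(Genotype ∈ {Aa, aa, AB}) = 0.354 + 0.137 + 0.282 = 0.773; P(Phenotype=P4, Genotype ∈ {Aa, aa, AB}) = 0.094 + 0.021 + 0.062 = 0.177.
P(Phenotype=P4 | Genotype ∈ {Aa, aa, AB}) = 0.177/0.773 = 0.2290.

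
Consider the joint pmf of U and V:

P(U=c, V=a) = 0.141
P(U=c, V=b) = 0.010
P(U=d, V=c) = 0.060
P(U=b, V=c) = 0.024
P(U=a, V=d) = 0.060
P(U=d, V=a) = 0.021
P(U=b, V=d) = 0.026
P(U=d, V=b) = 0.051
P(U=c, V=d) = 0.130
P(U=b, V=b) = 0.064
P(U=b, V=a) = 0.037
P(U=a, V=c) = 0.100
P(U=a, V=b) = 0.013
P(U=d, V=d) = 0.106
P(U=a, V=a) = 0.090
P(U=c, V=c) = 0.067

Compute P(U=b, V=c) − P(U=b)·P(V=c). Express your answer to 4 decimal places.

P(U=b) = 0.037 + 0.064 + 0.024 + 0.026 = 0.151.
P(V=c) = 0.100 + 0.024 + 0.067 + 0.060 = 0.251.
P(U=b, V=c) − P(U=b)P(V=c) = 0.024 − 0.151×0.251 = -0.0139.

-0.0139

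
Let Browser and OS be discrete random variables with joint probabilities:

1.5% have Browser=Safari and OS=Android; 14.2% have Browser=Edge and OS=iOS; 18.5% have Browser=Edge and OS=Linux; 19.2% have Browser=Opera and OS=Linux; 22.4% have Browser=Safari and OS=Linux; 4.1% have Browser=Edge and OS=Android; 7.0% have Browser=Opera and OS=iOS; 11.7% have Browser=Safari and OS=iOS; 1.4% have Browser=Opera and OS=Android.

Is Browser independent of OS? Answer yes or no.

no

P(Browser=Edge) = 0.368 and P(OS=Linux) = 0.601, so their product is 0.22117, but P(Browser=Edge, OS=Linux) = 0.185. Since these differ, Browser and OS are not independent.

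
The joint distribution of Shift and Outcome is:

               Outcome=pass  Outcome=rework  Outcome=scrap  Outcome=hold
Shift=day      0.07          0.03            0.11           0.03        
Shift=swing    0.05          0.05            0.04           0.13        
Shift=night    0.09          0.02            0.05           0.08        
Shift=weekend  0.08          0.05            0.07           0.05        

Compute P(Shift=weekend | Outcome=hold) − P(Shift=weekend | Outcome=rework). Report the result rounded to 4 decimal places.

-0.1609

P(Outcome=hold) = 0.03 + 0.13 + 0.08 + 0.05 = 0.29; P(Shift=weekend | Outcome=hold) = 0.05/0.29 = 0.17241.
P(Outcome=rework) = 0.03 + 0.05 + 0.02 + 0.05 = 0.15; P(Shift=weekend | Outcome=rework) = 0.05/0.15 = 0.33333.
Difference = -0.1609.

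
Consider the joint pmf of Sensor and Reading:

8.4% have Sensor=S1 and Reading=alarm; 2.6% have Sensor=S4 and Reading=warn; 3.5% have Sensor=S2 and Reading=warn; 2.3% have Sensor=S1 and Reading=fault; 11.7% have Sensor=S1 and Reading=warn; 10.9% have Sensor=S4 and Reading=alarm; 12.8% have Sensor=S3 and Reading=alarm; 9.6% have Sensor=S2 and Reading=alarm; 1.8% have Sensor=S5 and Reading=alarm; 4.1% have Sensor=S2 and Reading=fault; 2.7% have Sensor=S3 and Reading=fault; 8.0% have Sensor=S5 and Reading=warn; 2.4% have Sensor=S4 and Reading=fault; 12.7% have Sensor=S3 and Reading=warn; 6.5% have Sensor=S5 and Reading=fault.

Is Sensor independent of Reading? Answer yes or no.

P(Sensor=S5) = 0.163 and P(Reading=alarm) = 0.435, so their product is 0.07091, but P(Sensor=S5, Reading=alarm) = 0.018. Since these differ, Sensor and Reading are not independent.

no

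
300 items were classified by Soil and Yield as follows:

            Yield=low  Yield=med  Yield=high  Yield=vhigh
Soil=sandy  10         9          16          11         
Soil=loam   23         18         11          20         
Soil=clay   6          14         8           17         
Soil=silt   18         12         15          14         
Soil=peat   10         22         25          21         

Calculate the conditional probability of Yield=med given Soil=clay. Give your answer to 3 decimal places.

Total with Soil=clay: 6 + 14 + 8 + 17 = 45.
P(Yield=med | Soil=clay) = 14/45 = 0.311.

0.311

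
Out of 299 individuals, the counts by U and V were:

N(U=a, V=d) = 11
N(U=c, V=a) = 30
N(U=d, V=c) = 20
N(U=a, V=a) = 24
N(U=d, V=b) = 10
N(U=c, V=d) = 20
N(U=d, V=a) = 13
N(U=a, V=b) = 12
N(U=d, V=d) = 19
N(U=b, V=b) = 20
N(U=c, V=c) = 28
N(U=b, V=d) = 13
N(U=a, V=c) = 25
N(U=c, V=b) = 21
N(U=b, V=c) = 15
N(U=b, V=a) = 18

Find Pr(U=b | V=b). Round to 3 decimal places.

0.317

Total with V=b: 12 + 20 + 21 + 10 = 63.
P(U=b | V=b) = 20/63 = 0.317.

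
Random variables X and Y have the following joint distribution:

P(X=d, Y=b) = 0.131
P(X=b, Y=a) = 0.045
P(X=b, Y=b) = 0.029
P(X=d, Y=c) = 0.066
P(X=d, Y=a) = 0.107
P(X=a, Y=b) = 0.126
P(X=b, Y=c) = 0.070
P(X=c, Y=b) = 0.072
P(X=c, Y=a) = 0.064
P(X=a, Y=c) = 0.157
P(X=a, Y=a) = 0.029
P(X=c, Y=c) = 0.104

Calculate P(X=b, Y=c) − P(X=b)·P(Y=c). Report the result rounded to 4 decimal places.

P(X=b) = 0.045 + 0.029 + 0.070 = 0.144.
P(Y=c) = 0.157 + 0.070 + 0.104 + 0.066 = 0.397.
P(X=b, Y=c) − P(X=b)P(Y=c) = 0.070 − 0.144×0.397 = 0.0128.

0.0128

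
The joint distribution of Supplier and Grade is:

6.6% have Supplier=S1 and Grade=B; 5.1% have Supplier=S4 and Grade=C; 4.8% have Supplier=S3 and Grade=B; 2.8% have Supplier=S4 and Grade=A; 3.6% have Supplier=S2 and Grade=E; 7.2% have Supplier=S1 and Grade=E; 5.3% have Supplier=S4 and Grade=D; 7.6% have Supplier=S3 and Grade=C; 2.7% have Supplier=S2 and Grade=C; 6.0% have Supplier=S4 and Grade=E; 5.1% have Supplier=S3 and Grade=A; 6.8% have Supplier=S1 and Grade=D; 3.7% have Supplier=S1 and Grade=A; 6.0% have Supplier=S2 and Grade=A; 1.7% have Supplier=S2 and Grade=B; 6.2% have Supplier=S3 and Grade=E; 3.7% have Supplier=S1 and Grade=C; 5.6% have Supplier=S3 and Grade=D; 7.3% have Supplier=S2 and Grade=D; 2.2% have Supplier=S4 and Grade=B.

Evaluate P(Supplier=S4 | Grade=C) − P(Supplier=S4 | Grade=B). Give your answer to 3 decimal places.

P(Grade=C) = 0.037 + 0.027 + 0.076 + 0.051 = 0.191; P(Supplier=S4 | Grade=C) = 0.051/0.191 = 0.2670.
P(Grade=B) = 0.066 + 0.017 + 0.048 + 0.022 = 0.153; P(Supplier=S4 | Grade=B) = 0.022/0.153 = 0.1438.
Difference = 0.123.

0.123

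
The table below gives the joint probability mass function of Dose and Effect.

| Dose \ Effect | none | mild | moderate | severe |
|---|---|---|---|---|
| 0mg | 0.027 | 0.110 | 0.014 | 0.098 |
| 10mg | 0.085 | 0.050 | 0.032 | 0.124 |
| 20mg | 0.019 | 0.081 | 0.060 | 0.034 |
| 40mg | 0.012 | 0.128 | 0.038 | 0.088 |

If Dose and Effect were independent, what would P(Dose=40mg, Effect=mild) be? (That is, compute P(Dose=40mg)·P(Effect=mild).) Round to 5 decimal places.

0.09815

P(Dose=40mg) = 0.012 + 0.128 + 0.038 + 0.088 = 0.266.
P(Effect=mild) = 0.110 + 0.050 + 0.081 + 0.128 = 0.369.
Product: 0.266 × 0.369 = 0.09815.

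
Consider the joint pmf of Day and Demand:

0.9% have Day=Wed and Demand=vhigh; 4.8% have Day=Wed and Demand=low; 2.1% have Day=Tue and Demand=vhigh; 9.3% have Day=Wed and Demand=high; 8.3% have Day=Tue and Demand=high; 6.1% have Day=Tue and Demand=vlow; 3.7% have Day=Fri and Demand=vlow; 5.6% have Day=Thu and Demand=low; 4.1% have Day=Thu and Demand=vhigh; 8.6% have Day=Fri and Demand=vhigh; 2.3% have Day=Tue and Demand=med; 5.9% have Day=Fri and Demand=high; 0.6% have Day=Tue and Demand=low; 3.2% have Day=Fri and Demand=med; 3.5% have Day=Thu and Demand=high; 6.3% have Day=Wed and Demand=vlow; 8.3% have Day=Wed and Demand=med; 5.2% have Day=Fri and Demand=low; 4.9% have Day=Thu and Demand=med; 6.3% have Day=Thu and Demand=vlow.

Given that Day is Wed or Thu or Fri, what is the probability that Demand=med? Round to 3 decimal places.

0.203

P(Day=Wed) = 0.063 + 0.048 + 0.083 + 0.093 + 0.009 = 0.296.
P(Day=Thu) = 0.063 + 0.056 + 0.049 + 0.035 + 0.041 = 0.244.
P(Day=Fri) = 0.037 + 0.052 + 0.032 + 0.059 + 0.086 = 0.266.
P(Day ∈ {Wed, Thu, Fri}) = 0.296 + 0.244 + 0.266 = 0.806; P(Demand=med, Day ∈ {Wed, Thu, Fri}) = 0.083 + 0.049 + 0.032 = 0.164.
P(Demand=med | Day ∈ {Wed, Thu, Fri}) = 0.164/0.806 = 0.203.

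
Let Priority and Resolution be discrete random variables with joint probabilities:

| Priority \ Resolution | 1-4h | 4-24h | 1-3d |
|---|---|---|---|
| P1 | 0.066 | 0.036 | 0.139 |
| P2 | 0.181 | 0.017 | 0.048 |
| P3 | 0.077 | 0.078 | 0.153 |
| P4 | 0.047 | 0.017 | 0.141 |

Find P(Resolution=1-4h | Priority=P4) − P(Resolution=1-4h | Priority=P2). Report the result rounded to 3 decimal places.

-0.507

P(Priority=P4) = 0.047 + 0.017 + 0.141 = 0.205; P(Resolution=1-4h | Priority=P4) = 0.047/0.205 = 0.2293.
P(Priority=P2) = 0.181 + 0.017 + 0.048 = 0.246; P(Resolution=1-4h | Priority=P2) = 0.181/0.246 = 0.7358.
Difference = -0.507.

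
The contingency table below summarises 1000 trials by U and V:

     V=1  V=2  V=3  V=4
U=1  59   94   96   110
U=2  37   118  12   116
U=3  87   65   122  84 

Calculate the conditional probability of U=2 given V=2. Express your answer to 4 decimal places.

Total with V=2: 94 + 118 + 65 = 277.
P(U=2 | V=2) = 118/277 = 0.4260.

0.4260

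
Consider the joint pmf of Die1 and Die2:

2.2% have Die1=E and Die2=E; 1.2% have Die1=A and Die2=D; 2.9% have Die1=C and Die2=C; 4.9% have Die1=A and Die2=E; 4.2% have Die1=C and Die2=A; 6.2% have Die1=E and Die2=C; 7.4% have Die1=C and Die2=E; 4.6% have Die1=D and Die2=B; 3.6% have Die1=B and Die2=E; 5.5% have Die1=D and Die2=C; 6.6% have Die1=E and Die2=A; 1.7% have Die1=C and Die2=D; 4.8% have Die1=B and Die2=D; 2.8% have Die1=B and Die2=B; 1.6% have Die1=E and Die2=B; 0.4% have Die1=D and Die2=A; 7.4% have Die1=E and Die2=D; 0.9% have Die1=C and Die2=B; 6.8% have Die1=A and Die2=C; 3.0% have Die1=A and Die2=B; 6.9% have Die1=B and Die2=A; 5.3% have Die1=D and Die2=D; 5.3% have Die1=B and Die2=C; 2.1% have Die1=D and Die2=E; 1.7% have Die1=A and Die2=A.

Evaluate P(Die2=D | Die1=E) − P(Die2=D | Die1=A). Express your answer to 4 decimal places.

P(Die1=E) = 0.066 + 0.016 + 0.062 + 0.074 + 0.022 = 0.240; P(Die2=D | Die1=E) = 0.074/0.240 = 0.30833.
P(Die1=A) = 0.017 + 0.030 + 0.068 + 0.012 + 0.049 = 0.176; P(Die2=D | Die1=A) = 0.012/0.176 = 0.06818.
Difference = 0.2402.

0.2402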